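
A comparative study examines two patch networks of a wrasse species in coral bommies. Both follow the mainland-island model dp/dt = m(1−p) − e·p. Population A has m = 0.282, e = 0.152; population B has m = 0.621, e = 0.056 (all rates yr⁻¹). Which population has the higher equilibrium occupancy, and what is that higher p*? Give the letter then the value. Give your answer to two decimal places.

B, 0.92

A: p*_A = m/(m+e) = 0.282/0.4340 = 0.6498.
B: p*_B = 0.621/0.6770 = 0.9173.
B is higher at 0.9173.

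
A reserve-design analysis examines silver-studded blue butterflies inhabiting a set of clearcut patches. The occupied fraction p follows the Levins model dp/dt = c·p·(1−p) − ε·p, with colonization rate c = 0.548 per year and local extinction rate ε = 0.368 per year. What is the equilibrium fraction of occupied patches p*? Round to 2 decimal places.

At equilibrium, colonization balances extinction: c·p*·(1−p*) = ε·p*.
So p* = 1 − ε/c = 1 − 0.368/0.548 = 1 − 0.6715 = 0.3285.

0.33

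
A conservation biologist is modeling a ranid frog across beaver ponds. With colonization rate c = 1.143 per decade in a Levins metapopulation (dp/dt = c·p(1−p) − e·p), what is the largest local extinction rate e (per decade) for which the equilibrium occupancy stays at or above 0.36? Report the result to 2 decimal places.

0.73

1 − e/c ≥ 0.36 ⇒ e ≤ c(1 − 0.36) = 1.143 × 0.6400.
e_max = 0.7315.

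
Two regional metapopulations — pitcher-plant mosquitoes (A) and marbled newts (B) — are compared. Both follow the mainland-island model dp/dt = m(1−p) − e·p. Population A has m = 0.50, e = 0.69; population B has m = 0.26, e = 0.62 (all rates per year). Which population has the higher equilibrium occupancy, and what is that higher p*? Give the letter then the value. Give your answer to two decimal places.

A: p*_A = m/(m+e) = 0.50/1.1900 = 0.4202.
B: p*_B = 0.26/0.8800 = 0.2955.
A is higher at 0.4202.

A, 0.42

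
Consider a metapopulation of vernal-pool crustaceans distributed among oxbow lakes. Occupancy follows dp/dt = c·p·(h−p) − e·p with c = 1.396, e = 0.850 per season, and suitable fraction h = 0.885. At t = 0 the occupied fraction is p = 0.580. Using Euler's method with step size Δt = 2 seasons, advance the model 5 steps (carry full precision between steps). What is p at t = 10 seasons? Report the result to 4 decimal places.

Update rule: p ← p + [c·p·(h−p) − e·p]·Δt with Δt = 2.
p: 0.58000 → 0.08790  (Δp = -0.49210)
p: 0.08790 → 0.13410  (Δp = +0.04619)
p: 0.13410 → 0.18727  (Δp = +0.05317)
p: 0.18727 → 0.23372  (Δp = +0.04645)
p: 0.23372 → 0.26139  (Δp = +0.02766)

0.2614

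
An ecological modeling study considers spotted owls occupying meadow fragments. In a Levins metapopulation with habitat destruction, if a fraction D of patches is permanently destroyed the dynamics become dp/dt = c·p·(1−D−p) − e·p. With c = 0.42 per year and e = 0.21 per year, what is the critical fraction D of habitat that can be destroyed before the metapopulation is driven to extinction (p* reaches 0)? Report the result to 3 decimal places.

The nontrivial equilibrium is p* = (1−D) − e/c; extinction occurs when this hits zero.
So D_crit = 1 − e/c = 1 − 0.21/0.42 = 1 − 0.5000 = 0.5000.
This equals the undisturbed p*, a classic result of Lande's extension.

0.500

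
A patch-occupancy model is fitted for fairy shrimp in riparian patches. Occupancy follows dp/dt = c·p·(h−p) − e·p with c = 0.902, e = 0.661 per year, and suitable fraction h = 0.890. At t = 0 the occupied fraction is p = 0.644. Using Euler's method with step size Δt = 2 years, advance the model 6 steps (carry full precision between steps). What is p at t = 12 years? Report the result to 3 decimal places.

Update rule: p ← p + [c·p·(h−p) − e·p]·Δt with Δt = 2.
step 1: Δp = -0.56557, p = 0.07843
step 2: Δp = +0.01114, p = 0.08957
step 3: Δp = +0.01093, p = 0.10050
step 4: Δp = +0.01028, p = 0.11077
step 5: Δp = +0.00927, p = 0.12005
step 6: Δp = +0.00804, p = 0.12809

0.128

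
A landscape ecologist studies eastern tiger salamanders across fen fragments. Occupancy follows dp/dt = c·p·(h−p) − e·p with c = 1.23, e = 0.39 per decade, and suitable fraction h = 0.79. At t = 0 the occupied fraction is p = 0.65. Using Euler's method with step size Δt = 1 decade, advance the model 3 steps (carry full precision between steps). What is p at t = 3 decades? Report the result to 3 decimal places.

Update rule: p ← p + [c·p·(h−p) − e·p]·Δt with Δt = 1.
t = 1: p = 0.65000 + (-0.14157) = 0.50843
t = 2: p = 0.50843 + (-0.02220) = 0.48623
t = 3: p = 0.48623 + (-0.00795) = 0.47827

0.478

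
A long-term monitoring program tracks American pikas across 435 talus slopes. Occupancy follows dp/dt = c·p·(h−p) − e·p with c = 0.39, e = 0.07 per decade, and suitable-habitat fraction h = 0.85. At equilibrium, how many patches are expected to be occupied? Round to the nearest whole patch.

292

p* = h − e/c = 0.85 − 0.1795 = 0.6705.
Expected occupied patches = N × p* = 435 × 0.6705 = 291.67 ≈ 292.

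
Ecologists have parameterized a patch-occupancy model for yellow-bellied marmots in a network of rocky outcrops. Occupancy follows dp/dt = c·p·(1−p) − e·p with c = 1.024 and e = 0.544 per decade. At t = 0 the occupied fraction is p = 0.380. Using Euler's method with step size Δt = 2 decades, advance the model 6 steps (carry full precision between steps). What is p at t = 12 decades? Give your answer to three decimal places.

Update rule: p ← p + [c·p·(1−p) − e·p]·Δt with Δt = 2.
  1  |  dp/dt·Δt = +0.069069  |  p_1 = 0.449069
  2  |  dp/dt·Δt = +0.018101  |  p_2 = 0.467169
  3  |  dp/dt·Δt = +0.001512  |  p_3 = 0.468682
  4  |  dp/dt·Δt = +0.000066  |  p_4 = 0.468747
  5  |  dp/dt·Δt = +0.000003  |  p_5 = 0.468750
  6  |  dp/dt·Δt = +0.000000  |  p_6 = 0.468750

0.469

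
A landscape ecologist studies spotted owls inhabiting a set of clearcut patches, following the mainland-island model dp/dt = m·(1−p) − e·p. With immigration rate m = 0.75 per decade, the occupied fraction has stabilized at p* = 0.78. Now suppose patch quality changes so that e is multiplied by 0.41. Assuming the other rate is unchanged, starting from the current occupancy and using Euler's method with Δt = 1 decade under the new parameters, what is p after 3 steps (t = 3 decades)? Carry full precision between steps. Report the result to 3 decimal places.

0.896

Balance m(1−p*) = e·p* gives e = m(1−p*)/p* = 0.75×0.22000/0.78000 = 0.21154.
Starting from p₀ = 0.78000; update p ← p + (dp/dt)·Δt with the new parameters.
p: 0.78000 → 0.87735  (Δp = +0.09735)
p: 0.87735 → 0.89324  (Δp = +0.01589)
p: 0.89324 → 0.89584  (Δp = +0.00260)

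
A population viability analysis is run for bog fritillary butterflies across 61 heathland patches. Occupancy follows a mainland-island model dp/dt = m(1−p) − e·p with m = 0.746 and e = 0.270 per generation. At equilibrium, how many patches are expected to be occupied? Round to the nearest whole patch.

45

p* = m/(m+e) = 0.746/1.0160 = 0.7343.
Expected occupied patches = N × p* = 61 × 0.7343 = 44.79 ≈ 45.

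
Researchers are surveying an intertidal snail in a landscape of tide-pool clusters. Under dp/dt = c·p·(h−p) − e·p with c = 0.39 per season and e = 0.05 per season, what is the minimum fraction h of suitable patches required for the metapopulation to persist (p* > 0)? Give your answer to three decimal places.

p* = h − e/c is positive only when h > e/c.
h_min = e/c = 0.05/0.39 = 0.1282.

0.128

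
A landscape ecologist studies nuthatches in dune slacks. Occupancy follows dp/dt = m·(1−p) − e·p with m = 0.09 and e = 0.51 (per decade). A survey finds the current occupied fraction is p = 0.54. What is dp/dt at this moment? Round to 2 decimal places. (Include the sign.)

-0.23

Colonization term: m·(1−p) = 0.09×0.4600 = 0.04140.
Extinction term: e·p = 0.27540.
dp/dt = 0.04140 − 0.27540 = -0.23400.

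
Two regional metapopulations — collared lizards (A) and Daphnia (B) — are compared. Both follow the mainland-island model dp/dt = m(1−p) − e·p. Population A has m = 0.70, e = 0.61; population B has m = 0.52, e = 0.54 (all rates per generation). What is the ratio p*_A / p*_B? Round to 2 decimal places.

A: p*_A = m/(m+e) = 0.70/1.3100 = 0.5344.
B: p*_B = 0.52/1.0600 = 0.4906.
p*_A / p*_B = 0.5344/0.4906 = 1.0893.

1.09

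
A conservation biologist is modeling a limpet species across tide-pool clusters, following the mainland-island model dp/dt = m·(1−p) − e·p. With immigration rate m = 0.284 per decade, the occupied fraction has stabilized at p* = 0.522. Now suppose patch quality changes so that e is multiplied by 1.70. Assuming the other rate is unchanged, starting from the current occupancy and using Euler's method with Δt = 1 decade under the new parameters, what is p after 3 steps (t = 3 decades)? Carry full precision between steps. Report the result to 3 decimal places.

0.394

Balance m(1−p*) = e·p* gives e = m(1−p*)/p* = 0.284×0.47800/0.52200 = 0.26006.
Starting from p₀ = 0.52200; update p ← p + (dp/dt)·Δt with the new parameters.
  1  |  dp/dt·Δt = -0.095026  |  p_1 = 0.426974
  2  |  dp/dt·Δt = -0.026027  |  p_2 = 0.400946
  3  |  dp/dt·Δt = -0.007129  |  p_3 = 0.393817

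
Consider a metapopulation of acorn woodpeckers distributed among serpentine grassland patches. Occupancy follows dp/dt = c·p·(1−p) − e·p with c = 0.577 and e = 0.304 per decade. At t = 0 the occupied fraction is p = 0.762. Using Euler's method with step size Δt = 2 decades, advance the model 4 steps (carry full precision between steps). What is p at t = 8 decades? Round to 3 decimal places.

Update rule: p ← p + [c·p·(1−p) − e·p]·Δt with Δt = 2.
t = 2: p = 0.76200 + (-0.25401) = 0.50799
t = 4: p = 0.50799 + (-0.02043) = 0.48756
t = 6: p = 0.48756 + (-0.00811) = 0.47944
t = 8: p = 0.47944 + (-0.00349) = 0.47595

0.476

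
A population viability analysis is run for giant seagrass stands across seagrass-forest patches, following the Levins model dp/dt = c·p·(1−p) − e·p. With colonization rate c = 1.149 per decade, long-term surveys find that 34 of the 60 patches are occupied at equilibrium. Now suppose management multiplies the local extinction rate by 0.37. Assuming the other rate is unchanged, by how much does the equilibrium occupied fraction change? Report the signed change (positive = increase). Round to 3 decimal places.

Observed p* = 34/60 = 0.56667.
Balance c(1−p*) = e gives e = 1.149×(1 − 0.56667) = 0.49790.
New p* = 1 − e/c = 1 − 0.18422/1.14900 = 0.83967.
Δp* = 0.83967 − 0.56667 = +0.27300.

0.273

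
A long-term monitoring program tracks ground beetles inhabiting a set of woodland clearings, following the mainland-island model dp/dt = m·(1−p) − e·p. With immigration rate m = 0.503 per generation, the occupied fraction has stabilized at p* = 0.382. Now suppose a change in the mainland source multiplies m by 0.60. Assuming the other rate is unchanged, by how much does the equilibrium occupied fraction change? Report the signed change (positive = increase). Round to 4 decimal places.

Balance m(1−p*) = e·p* gives e = m(1−p*)/p* = 0.503×0.61800/0.38200 = 0.81375.
New p* = m/(m+e) = 0.30180/(0.30180+0.81375) = 0.27054.
Δp* = 0.27054 − 0.38200 = -0.11146.

-0.1115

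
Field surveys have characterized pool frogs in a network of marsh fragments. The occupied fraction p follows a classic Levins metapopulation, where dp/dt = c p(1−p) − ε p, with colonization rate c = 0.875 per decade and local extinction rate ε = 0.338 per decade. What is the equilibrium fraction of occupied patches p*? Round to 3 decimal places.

0.614

At equilibrium, colonization balances extinction: c·p*·(1−p*) = ε·p*.
So p* = 1 − ε/c = 1 − 0.338/0.875 = 1 − 0.3863 = 0.6137.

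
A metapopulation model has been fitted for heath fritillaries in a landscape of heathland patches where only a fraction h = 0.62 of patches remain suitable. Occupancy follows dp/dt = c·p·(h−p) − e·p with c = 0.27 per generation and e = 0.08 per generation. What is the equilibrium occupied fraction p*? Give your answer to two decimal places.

Setting dp/dt = 0 and dividing by p* gives c·(h−p*) = e.
So p* = h − e/c = 0.62 − 0.08/0.27 = 0.62 − 0.2963 = 0.3237.

0.32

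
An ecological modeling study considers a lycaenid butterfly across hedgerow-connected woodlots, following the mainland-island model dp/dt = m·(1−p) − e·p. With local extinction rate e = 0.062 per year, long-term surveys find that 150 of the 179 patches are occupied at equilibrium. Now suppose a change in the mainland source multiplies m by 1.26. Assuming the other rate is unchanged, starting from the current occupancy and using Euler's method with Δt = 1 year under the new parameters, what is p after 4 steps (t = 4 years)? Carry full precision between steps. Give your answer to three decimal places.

0.865

Observed p* = 150/179 = 0.83799.
Balance m(1−p*) = e·p* gives m = e·p*/(1−p*) = 0.062×0.83799/0.16201 = 0.32069.
Starting from p₀ = 0.83799; update p ← p + (dp/dt)·Δt with the new parameters.
p: 0.83799 → 0.85150  (Δp = +0.01351)
p: 0.85150 → 0.85871  (Δp = +0.00721)
p: 0.85871 → 0.86256  (Δp = +0.00385)
p: 0.86256 → 0.86462  (Δp = +0.00206)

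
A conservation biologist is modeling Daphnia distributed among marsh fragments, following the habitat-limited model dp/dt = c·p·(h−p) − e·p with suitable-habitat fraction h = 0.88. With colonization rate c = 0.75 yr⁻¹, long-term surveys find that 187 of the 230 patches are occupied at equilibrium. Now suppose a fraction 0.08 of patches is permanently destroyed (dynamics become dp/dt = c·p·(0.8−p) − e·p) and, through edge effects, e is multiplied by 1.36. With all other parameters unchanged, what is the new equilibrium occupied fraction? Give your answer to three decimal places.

Observed p* = 187/230 = 0.81304.
Balance c(h−p*) = e gives e = 0.75×(0.88 − 0.81304) = 0.05022.
New p* = 0.8 − e/c = 0.8 − 0.06830/0.75000 = 0.70893.

0.709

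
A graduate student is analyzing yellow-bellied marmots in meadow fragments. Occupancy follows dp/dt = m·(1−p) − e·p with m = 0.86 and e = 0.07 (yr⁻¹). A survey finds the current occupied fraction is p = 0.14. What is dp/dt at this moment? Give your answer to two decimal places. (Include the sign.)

0.73

Colonization term: m·(1−p) = 0.86×0.8600 = 0.73960.
Extinction term: e·p = 0.00980.
dp/dt = 0.73960 − 0.00980 = 0.72980.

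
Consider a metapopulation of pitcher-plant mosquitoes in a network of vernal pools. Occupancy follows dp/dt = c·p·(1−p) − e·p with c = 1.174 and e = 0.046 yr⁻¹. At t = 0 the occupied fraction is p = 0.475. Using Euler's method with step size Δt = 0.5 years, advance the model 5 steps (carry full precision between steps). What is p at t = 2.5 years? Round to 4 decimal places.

Update rule: p ← p + [c·p·(1−p) − e·p]·Δt with Δt = 0.5.
step 1: Δp = +0.13546, p = 0.61046
step 2: Δp = +0.12555, p = 0.73601
step 3: Δp = +0.09713, p = 0.83313
step 4: Δp = +0.06244, p = 0.89558
step 5: Δp = +0.03430, p = 0.92987

0.9299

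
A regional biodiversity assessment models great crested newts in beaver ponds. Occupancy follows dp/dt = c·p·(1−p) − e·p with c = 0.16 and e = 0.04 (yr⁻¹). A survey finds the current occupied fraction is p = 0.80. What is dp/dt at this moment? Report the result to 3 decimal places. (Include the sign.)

Colonization term: c·p·(1−p) = 0.16×0.80×0.2000 = 0.02560.
Extinction term: e·p = 0.03200.
dp/dt = 0.02560 − 0.03200 = -0.00640.

-0.006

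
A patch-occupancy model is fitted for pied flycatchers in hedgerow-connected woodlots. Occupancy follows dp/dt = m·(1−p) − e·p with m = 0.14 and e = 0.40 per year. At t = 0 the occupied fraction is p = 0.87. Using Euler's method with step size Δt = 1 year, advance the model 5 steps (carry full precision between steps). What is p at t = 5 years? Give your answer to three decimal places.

Update rule: p ← p + [m·(1−p) − e·p]·Δt with Δt = 1.
  1  |  dp/dt·Δt = -0.329800  |  p_1 = 0.540200
  2  |  dp/dt·Δt = -0.151708  |  p_2 = 0.388492
  3  |  dp/dt·Δt = -0.069786  |  p_3 = 0.318706
  4  |  dp/dt·Δt = -0.032101  |  p_4 = 0.286605
  5  |  dp/dt·Δt = -0.014767  |  p_5 = 0.271838

0.272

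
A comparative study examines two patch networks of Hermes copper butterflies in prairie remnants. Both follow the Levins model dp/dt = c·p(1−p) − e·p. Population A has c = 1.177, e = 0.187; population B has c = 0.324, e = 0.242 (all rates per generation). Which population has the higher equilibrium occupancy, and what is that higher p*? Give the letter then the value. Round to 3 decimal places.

A: p*_A = 1 − 0.187/1.177 = 0.8411.
B: p*_B = 1 − 0.242/0.324 = 0.2531.
A is higher at 0.8411.

A, 0.841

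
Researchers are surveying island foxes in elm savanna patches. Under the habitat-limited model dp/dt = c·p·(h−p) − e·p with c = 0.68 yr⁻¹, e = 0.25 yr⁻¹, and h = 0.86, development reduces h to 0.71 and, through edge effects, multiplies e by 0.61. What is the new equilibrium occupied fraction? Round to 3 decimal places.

Before: p* = h − e/c = 0.86 − 0.25/0.68 = 0.86 − 0.3676 = 0.4924.
After: c = 0.68, e = 0.1525, h = 0.71; p* = 0.71 − 0.1525/0.68 = 0.4857.

0.486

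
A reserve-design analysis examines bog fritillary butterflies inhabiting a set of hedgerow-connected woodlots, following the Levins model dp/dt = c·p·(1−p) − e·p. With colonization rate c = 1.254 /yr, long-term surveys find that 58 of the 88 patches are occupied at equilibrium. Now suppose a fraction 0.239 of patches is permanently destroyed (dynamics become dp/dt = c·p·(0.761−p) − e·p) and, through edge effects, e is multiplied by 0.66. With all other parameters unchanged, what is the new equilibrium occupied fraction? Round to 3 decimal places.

0.536

Observed p* = 58/88 = 0.65909.
Balance c(1−p*) = e gives e = 1.254×(1 − 0.65909) = 0.42750.
New p* = 0.761 − e/c = 0.761 − 0.28215/1.25400 = 0.53600.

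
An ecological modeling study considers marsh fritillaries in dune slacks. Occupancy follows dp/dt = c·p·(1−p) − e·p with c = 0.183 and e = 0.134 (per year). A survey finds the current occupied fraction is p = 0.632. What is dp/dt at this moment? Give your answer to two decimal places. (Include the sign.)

Colonization term: c·p·(1−p) = 0.183×0.632×0.3680 = 0.04256.
Extinction term: e·p = 0.08469.
dp/dt = 0.04256 − 0.08469 = -0.04213.

-0.04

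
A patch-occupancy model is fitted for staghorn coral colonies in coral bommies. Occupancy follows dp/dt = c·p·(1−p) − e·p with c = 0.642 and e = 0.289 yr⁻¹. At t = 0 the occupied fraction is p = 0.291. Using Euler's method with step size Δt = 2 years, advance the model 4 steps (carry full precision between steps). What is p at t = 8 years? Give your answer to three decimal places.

0.539

Update rule: p ← p + [c·p·(1−p) − e·p]·Δt with Δt = 2.
p: 0.29100 → 0.38772  (Δp = +0.09672)
p: 0.38772 → 0.46843  (Δp = +0.08071)
p: 0.46843 → 0.51740  (Δp = +0.04897)
p: 0.51740 → 0.53895  (Δp = +0.02156)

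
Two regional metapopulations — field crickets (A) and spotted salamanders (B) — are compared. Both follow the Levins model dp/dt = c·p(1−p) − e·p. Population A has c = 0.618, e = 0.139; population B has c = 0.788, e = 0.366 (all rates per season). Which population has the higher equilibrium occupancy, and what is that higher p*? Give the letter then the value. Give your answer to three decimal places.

A, 0.775

A: p*_A = 1 − 0.139/0.618 = 0.7751.
B: p*_B = 1 − 0.366/0.788 = 0.5355.
A is higher at 0.7751.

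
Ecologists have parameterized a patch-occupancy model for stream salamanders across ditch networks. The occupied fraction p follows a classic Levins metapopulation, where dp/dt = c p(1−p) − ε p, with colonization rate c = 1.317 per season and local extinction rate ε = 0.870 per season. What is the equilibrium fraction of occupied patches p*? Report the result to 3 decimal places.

At equilibrium, colonization balances extinction: c·p*·(1−p*) = ε·p*.
So p* = 1 − ε/c = 1 − 0.870/1.317 = 1 − 0.6606 = 0.3394.

0.339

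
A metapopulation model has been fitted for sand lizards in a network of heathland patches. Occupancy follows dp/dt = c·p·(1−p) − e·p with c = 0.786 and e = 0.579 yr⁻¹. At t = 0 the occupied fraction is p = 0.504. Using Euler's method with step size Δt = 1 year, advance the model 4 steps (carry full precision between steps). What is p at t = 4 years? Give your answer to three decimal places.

0.315

Update rule: p ← p + [c·p·(1−p) − e·p]·Δt with Δt = 1.
t = 1: p = 0.50400 + (-0.09533) = 0.40867
t = 2: p = 0.40867 + (-0.04668) = 0.36199
t = 3: p = 0.36199 + (-0.02806) = 0.33393
t = 4: p = 0.33393 + (-0.01852) = 0.31541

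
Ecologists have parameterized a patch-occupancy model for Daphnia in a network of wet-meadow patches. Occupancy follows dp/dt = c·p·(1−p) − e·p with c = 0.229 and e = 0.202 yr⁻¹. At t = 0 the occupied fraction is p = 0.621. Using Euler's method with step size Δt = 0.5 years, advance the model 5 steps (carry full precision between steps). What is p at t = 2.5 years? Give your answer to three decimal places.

0.480

Update rule: p ← p + [c·p·(1−p) − e·p]·Δt with Δt = 0.5.
step 1: Δp = -0.03577, p = 0.58523
step 2: Δp = -0.03131, p = 0.55391
step 3: Δp = -0.02765, p = 0.52626
step 4: Δp = -0.02461, p = 0.50165
step 5: Δp = -0.02204, p = 0.47961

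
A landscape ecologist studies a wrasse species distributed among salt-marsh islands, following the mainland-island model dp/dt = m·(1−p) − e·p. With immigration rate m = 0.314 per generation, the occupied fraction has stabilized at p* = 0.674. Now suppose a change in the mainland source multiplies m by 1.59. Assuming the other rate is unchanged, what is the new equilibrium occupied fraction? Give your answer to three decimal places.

Balance m(1−p*) = e·p* gives e = m(1−p*)/p* = 0.314×0.32600/0.67400 = 0.15188.
New p* = m/(m+e) = 0.49926/(0.49926+0.15188) = 0.76675.

0.767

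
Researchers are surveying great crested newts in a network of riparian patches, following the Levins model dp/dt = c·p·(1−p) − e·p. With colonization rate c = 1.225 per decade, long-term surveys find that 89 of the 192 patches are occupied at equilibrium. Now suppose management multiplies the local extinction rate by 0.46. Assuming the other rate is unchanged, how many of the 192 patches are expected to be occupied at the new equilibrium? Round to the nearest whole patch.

145

Observed p* = 89/192 = 0.46354.
Balance c(1−p*) = e gives e = 1.225×(1 − 0.46354) = 0.65716.
New p* = 1 − e/c = 1 − 0.30229/1.22500 = 0.75323.
Expected occupied = 192 × 0.75323 = 144.62 ≈ 145.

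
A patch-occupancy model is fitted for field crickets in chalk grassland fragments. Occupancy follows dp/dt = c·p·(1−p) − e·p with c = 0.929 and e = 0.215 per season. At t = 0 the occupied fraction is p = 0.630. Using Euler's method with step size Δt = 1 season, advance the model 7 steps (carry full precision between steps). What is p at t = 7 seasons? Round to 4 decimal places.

0.7685

Update rule: p ← p + [c·p·(1−p) − e·p]·Δt with Δt = 1.
  1  |  dp/dt·Δt = +0.081100  |  p_1 = 0.711100
  2  |  dp/dt·Δt = +0.037964  |  p_2 = 0.749064
  3  |  dp/dt·Δt = +0.013573  |  p_3 = 0.762637
  4  |  dp/dt·Δt = +0.004202  |  p_4 = 0.766839
  5  |  dp/dt·Δt = +0.001232  |  p_5 = 0.768071
  6  |  dp/dt·Δt = +0.000355  |  p_6 = 0.768426
  7  |  dp/dt·Δt = +0.000102  |  p_7 = 0.768528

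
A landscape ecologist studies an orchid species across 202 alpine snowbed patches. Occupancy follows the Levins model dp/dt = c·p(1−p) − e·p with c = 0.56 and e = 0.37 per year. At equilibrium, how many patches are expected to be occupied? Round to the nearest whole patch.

69

p* = 1 − e/c = 1 − 0.37/0.56 = 0.3393.
Expected occupied patches = N × p* = 202 × 0.3393 = 68.54 ≈ 69.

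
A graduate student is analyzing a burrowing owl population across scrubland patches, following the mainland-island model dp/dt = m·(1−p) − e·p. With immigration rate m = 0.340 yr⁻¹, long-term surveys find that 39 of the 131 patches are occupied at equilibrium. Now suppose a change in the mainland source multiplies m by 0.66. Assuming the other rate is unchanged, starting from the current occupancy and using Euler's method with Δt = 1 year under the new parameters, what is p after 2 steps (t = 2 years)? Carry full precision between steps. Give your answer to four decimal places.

0.2187

Observed p* = 39/131 = 0.29771.
Balance m(1−p*) = e·p* gives e = m(1−p*)/p* = 0.340×0.70229/0.29771 = 0.80205.
Starting from p₀ = 0.29771; update p ← p + (dp/dt)·Δt with the new parameters.
step 1: Δp = -0.08118, p = 0.21653
step 2: Δp = +0.00215, p = 0.21867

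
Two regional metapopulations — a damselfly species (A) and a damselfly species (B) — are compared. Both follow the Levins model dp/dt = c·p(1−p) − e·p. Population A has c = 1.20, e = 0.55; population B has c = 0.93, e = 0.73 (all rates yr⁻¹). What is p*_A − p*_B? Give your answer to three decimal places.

A: p*_A = 1 − 0.55/1.20 = 0.5417.
B: p*_B = 1 − 0.73/0.93 = 0.2151.
p*_A − p*_B = 0.5417 − 0.2151 = 0.3266.

0.327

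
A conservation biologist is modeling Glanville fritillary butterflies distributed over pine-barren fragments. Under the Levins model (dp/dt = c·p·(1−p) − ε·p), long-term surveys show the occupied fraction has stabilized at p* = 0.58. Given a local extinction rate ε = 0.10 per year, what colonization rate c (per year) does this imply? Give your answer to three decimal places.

0.238

At equilibrium c(1−p*) = ε, so c = ε/(1−p*).
c = 0.10/(1 − 0.58) = 0.10/0.4200 = 0.2381.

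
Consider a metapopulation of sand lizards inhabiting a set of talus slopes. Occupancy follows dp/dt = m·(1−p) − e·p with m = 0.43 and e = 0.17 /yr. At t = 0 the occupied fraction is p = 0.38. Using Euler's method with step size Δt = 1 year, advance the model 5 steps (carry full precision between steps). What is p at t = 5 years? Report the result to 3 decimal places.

Update rule: p ← p + [m·(1−p) − e·p]·Δt with Δt = 1.
t = 1: p = 0.38000 + (+0.20200) = 0.58200
t = 2: p = 0.58200 + (+0.08080) = 0.66280
t = 3: p = 0.66280 + (+0.03232) = 0.69512
t = 4: p = 0.69512 + (+0.01293) = 0.70805
t = 5: p = 0.70805 + (+0.00517) = 0.71322

0.713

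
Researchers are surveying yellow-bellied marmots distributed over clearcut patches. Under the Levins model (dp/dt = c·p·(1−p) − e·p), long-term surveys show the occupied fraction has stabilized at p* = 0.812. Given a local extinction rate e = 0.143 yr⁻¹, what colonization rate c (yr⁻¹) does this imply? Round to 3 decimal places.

At equilibrium c(1−p*) = e, so c = e/(1−p*).
c = 0.143/(1 − 0.812) = 0.143/0.1880 = 0.7606.

0.761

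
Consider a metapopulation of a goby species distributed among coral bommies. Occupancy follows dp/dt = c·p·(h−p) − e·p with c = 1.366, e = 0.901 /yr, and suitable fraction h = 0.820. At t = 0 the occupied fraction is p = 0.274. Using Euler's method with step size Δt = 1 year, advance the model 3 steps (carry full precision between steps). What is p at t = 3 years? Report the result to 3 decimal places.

0.195

Update rule: p ← p + [c·p·(h−p) − e·p]·Δt with Δt = 1.
t = 1: p = 0.27400 + (-0.04251) = 0.23149
t = 2: p = 0.23149 + (-0.02247) = 0.20901
t = 3: p = 0.20901 + (-0.01388) = 0.19513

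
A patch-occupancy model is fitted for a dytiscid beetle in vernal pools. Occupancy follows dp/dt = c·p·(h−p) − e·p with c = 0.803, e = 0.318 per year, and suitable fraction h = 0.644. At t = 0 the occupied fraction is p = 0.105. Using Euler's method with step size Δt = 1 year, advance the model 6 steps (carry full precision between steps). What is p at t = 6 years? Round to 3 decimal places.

0.176

Update rule: p ← p + [c·p·(h−p) − e·p]·Δt with Δt = 1.
step 1: Δp = +0.01206, p = 0.11706
step 2: Δp = +0.01231, p = 0.12936
step 3: Δp = +0.01232, p = 0.14168
step 4: Δp = +0.01209, p = 0.15378
step 5: Δp = +0.01163, p = 0.16541
step 6: Δp = +0.01097, p = 0.17638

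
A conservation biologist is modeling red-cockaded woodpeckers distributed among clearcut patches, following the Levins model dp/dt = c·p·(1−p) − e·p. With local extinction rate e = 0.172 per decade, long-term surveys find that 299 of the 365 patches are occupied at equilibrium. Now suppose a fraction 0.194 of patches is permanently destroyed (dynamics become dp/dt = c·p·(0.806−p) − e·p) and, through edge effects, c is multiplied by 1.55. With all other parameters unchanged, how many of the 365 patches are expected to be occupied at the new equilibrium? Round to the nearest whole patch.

Observed p* = 299/365 = 0.81918.
Balance c(1−p*) = e gives c = e/(1 − 0.81918) = 0.172/0.18082 = 0.95122.
New p* = 0.806 − e/c = 0.806 − 0.17200/1.47439 = 0.68934.
Expected occupied = 365 × 0.68934 = 251.61 ≈ 252.

252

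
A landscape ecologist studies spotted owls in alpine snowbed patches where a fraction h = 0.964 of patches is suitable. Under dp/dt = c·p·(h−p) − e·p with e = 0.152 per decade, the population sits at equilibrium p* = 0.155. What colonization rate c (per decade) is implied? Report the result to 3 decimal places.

At equilibrium c(h−p*) = e, so c = e/(h−p*).
c = 0.152/(0.964 − 0.155) = 0.152/0.8090 = 0.1879.

0.188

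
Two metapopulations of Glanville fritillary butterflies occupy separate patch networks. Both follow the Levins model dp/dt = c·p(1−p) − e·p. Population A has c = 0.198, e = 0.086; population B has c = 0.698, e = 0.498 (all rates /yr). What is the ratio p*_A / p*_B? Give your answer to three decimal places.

1.974

A: p*_A = 1 − 0.086/0.198 = 0.5657.
B: p*_B = 1 − 0.498/0.698 = 0.2865.
p*_A / p*_B = 0.5657/0.2865 = 1.9741.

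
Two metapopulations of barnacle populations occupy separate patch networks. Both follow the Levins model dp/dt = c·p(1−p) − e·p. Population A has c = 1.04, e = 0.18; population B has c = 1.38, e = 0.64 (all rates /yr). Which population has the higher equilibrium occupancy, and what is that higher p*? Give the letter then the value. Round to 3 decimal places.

A, 0.827

A: p*_A = 1 − 0.18/1.04 = 0.8269.
B: p*_B = 1 − 0.64/1.38 = 0.5362.
A is higher at 0.8269.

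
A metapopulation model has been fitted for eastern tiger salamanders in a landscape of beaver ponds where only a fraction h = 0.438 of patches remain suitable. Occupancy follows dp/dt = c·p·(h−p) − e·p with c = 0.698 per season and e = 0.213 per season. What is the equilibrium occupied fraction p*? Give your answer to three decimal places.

Setting dp/dt = 0 and dividing by p* gives c·(h−p*) = e.
So p* = h − e/c = 0.438 − 0.213/0.698 = 0.438 − 0.3052 = 0.1328.

0.133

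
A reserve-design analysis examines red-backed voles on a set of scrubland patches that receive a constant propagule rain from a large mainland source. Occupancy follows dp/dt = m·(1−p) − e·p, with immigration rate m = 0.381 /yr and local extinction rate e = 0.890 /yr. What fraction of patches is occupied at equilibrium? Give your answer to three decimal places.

0.300

At equilibrium the propagule rain into empty patches balances local extinction: m(1−p*) = e·p*.
p* = m/(m+e) = 0.381/(0.381+0.890) = 0.381/1.2710 = 0.2998.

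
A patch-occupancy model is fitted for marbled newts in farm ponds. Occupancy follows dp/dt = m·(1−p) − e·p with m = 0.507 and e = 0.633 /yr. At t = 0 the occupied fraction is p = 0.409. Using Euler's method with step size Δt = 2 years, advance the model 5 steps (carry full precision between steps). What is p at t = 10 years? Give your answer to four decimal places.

Update rule: p ← p + [m·(1−p) − e·p]·Δt with Δt = 2.
  1  |  dp/dt·Δt = +0.081480  |  p_1 = 0.490480
  2  |  dp/dt·Δt = -0.104294  |  p_2 = 0.386186
  3  |  dp/dt·Δt = +0.133497  |  p_3 = 0.519682
  4  |  dp/dt·Δt = -0.170876  |  p_4 = 0.348806
  5  |  dp/dt·Δt = +0.218721  |  p_5 = 0.567528

0.5675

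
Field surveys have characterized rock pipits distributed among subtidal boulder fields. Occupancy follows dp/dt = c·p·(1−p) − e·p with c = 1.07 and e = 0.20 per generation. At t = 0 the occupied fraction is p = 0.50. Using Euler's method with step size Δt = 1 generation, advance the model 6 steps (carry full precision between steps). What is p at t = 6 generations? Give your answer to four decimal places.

Update rule: p ← p + [c·p·(1−p) − e·p]·Δt with Δt = 1.
p: 0.50000 → 0.66750  (Δp = +0.16750)
p: 0.66750 → 0.77148  (Δp = +0.10398)
p: 0.77148 → 0.80582  (Δp = +0.03434)
p: 0.80582 → 0.81208  (Δp = +0.00626)
p: 0.81208 → 0.81295  (Δp = +0.00087)
p: 0.81295 → 0.81307  (Δp = +0.00011)

0.8131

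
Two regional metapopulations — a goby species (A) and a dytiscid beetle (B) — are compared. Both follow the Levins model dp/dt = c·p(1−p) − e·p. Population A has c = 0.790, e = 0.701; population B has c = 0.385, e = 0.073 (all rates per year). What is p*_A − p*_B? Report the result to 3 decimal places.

-0.698

A: p*_A = 1 − 0.701/0.790 = 0.1127.
B: p*_B = 1 − 0.073/0.385 = 0.8104.
p*_A − p*_B = 0.1127 − 0.8104 = -0.6977.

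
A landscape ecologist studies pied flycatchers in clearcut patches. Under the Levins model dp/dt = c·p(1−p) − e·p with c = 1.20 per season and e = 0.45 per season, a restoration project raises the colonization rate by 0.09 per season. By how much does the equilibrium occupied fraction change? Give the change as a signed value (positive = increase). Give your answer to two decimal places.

0.03

Before: p* = 1 − 0.45/1.20 = 0.6250.
After the change, c = 1.29, e = 0.45, so p* = 1 − 0.45/1.29 = 0.6512.
Δp* = 0.6512 − 0.6250 = +0.0262.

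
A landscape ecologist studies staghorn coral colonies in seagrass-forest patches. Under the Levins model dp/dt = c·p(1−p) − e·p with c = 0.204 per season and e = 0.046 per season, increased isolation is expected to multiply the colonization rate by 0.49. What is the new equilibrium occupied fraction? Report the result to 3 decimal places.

0.540

Before: p* = 1 − 0.046/0.204 = 0.7745.
After the change, c = 0.09996, e = 0.046, so p* = 1 − 0.046/0.09996 = 0.5398.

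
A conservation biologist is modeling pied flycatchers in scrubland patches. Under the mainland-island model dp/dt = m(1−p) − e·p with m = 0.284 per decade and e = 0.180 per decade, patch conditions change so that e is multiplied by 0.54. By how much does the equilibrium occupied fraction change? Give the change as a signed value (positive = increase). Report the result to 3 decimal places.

Before: p* = 0.284/(0.284+0.180) = 0.6121.
After: m = 0.284, e = 0.0972; p* = 0.284/0.3812 = 0.7450.
Δp* = 0.7450 − 0.6121 = +0.1329.

0.133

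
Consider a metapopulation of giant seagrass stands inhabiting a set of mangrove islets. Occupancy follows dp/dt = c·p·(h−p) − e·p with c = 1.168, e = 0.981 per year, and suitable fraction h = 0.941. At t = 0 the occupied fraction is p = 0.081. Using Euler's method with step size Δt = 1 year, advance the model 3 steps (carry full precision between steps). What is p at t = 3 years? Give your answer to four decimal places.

Update rule: p ← p + [c·p·(h−p) − e·p]·Δt with Δt = 1.
  1  |  dp/dt·Δt = +0.001902  |  p_1 = 0.082902
  2  |  dp/dt·Δt = +0.001762  |  p_2 = 0.084664
  3  |  dp/dt·Δt = +0.001626  |  p_3 = 0.086290

0.0863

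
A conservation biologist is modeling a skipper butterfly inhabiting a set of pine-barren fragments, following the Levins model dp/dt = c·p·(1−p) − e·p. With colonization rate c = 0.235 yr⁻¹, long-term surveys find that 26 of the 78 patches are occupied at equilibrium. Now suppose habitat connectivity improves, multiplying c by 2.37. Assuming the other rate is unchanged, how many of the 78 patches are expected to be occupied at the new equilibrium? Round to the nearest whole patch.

Observed p* = 26/78 = 0.33333.
Balance c(1−p*) = e gives e = 0.235×(1 − 0.33333) = 0.15667.
New p* = 1 − e/c = 1 − 0.15667/0.55695 = 0.71870.
Expected occupied = 78 × 0.71870 = 56.06 ≈ 56.

56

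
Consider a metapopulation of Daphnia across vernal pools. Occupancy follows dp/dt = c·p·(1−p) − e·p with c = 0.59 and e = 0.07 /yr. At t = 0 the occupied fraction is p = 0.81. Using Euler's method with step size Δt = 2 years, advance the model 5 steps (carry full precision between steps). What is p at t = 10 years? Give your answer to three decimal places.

0.881

Update rule: p ← p + [c·p·(1−p) − e·p]·Δt with Δt = 2.
p: 0.81000 → 0.87820  (Δp = +0.06820)
p: 0.87820 → 0.88147  (Δp = +0.00327)
p: 0.88147 → 0.88135  (Δp = -0.00012)
p: 0.88135 → 0.88136  (Δp = +0.00000)
p: 0.88136 → 0.88136  (Δp = -0.00000)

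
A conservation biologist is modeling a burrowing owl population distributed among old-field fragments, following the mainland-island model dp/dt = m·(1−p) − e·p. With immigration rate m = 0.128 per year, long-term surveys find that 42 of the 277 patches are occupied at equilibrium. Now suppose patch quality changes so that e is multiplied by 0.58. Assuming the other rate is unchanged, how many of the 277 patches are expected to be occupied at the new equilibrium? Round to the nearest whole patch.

Observed p* = 42/277 = 0.15162.
Balance m(1−p*) = e·p* gives e = m(1−p*)/p* = 0.128×0.84838/0.15162 = 0.71622.
New p* = m/(m+e) = 0.12800/(0.12800+0.41541) = 0.23555.
Expected occupied = 277 × 0.23555 = 65.25 ≈ 65.

65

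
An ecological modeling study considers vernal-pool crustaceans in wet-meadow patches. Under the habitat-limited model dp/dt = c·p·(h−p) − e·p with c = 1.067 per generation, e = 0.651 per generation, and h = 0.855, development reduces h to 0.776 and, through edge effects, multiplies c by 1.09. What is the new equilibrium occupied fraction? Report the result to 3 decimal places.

Before: p* = h − e/c = 0.855 − 0.651/1.067 = 0.855 − 0.6101 = 0.2449.
After: c = 1.16303, e = 0.651, h = 0.776; p* = 0.776 − 0.651/1.16303 = 0.2163.

0.216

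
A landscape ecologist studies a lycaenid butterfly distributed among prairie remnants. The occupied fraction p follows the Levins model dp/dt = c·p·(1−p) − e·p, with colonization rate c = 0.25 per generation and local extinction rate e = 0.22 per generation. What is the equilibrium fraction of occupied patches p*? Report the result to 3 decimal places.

At equilibrium, colonization balances extinction: c·p*·(1−p*) = e·p*.
So p* = 1 − e/c = 1 − 0.22/0.25 = 1 − 0.8800 = 0.1200.

0.120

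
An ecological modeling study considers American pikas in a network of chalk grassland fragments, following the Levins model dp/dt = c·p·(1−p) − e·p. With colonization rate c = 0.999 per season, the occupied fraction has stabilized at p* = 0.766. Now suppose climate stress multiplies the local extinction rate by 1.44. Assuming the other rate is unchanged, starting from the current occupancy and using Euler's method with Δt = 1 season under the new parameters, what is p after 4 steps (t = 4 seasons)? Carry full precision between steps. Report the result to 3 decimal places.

Balance c(1−p*) = e gives e = 0.999×(1 − 0.76600) = 0.23377.
Starting from p₀ = 0.76600; update p ← p + (dp/dt)·Δt with the new parameters.
  1  |  dp/dt·Δt = -0.078788  |  p_1 = 0.687212
  2  |  dp/dt·Δt = -0.016594  |  p_2 = 0.670617
  3  |  dp/dt·Δt = -0.005076  |  p_3 = 0.665541
  4  |  dp/dt·Δt = -0.001663  |  p_4 = 0.663878

0.664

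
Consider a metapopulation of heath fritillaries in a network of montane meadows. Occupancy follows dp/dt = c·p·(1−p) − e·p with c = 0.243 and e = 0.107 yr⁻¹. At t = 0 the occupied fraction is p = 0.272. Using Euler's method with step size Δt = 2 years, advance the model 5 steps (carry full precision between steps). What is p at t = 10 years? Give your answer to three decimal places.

0.445

Update rule: p ← p + [c·p·(1−p) − e·p]·Δt with Δt = 2.
step 1: Δp = +0.03803, p = 0.31003
step 2: Δp = +0.03761, p = 0.34764
step 3: Δp = +0.03582, p = 0.38347
step 4: Δp = +0.03284, p = 0.41630
step 5: Δp = +0.02901, p = 0.44531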